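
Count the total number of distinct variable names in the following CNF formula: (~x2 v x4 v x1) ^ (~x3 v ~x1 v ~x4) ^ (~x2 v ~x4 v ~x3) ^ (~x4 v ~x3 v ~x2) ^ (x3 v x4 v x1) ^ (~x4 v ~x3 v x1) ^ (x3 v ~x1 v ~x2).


Identify each distinct variable in the formula.
Variables found: x1, x2, x3, x4.
Total distinct variables = 4.

4


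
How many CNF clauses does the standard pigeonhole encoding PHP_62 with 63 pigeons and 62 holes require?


The PHP encoding has two parts:
1) At-least-one-hole clauses: 63 (one per pigeon, each with 62 literals).
2) At-most-one-pigeon-per-hole clauses: 62 holes * C(63,2) = 62 * 1953 = 121086.
Total clauses = 63 + 121086 = 121149.

121149


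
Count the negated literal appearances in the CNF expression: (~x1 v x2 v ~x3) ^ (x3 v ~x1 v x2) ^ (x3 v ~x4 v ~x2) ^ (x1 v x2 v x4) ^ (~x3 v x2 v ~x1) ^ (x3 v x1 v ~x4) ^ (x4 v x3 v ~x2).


Scan each clause for negated literals.
Clause 1: 2 negative; Clause 2: 1 negative; Clause 3: 2 negative; Clause 4: 0 negative; Clause 5: 2 negative; Clause 6: 1 negative; Clause 7: 1 negative.
Total negative literal occurrences = 9.

9


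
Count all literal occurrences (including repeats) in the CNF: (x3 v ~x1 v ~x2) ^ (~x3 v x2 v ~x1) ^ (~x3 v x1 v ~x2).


Clause lengths: 3, 3, 3.
Sum = 3 + 3 + 3 = 9.

9


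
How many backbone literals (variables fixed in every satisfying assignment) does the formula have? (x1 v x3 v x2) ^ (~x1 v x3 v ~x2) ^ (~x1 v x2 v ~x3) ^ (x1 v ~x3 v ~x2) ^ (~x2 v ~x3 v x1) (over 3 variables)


Find all satisfying assignments: 4 model(s).
Check which variables have the same value in every model.
No variable is fixed across all models.
Backbone size = 0.

0


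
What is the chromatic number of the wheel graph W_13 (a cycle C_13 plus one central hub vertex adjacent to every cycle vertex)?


W_13 consists of the cycle C_13 together with a hub vertex adjacent to every cycle vertex.
The cycle C_13 needs 3 colors (odd cycle -> 3).
The hub is adjacent to every cycle vertex, so it must receive a new color distinct from all of them.
Chromatic number = 3 + 1 = 4.

4


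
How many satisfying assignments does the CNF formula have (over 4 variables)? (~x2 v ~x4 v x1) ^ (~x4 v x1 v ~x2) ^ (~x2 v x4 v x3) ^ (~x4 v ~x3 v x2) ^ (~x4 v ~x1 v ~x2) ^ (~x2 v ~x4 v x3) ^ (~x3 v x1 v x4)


Enumerate all 16 truth assignments over 4 variables.
Test each against every clause.
Satisfying assignments found: 6.

6


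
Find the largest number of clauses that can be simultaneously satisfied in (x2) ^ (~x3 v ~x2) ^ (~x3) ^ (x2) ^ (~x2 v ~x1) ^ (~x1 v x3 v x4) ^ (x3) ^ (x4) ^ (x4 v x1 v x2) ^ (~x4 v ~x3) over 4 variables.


Enumerate all 16 truth assignments.
For each, count how many of the 10 clauses are satisfied.
The formula is not fully satisfiable, so the maximum is below 10.
Maximum simultaneously satisfiable clauses = 9.

9


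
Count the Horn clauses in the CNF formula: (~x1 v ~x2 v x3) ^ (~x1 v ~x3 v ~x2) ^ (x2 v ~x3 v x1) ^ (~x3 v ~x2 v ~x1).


A Horn clause has at most one positive literal.
Clause 1: 1 positive lit(s) -> Horn
Clause 2: 0 positive lit(s) -> Horn
Clause 3: 2 positive lit(s) -> not Horn
Clause 4: 0 positive lit(s) -> Horn
Total Horn clauses = 3.

3


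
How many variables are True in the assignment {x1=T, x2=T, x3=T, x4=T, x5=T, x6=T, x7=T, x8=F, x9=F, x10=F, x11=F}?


The weight is the number of variables assigned True.
True variables: x1, x2, x3, x4, x5, x6, x7.
Weight = 7.

7


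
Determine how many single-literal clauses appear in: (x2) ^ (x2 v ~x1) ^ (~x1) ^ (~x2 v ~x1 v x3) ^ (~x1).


A unit clause contains exactly one literal.
Unit clauses found: (x2), (~x1), (~x1).
Count = 3.

3


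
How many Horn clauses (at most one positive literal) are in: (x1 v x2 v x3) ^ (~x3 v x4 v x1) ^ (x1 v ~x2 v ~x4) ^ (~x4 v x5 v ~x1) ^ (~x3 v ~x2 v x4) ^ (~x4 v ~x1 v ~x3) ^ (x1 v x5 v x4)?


A Horn clause has at most one positive literal.
Clause 1: 3 positive lit(s) -> not Horn
Clause 2: 2 positive lit(s) -> not Horn
Clause 3: 1 positive lit(s) -> Horn
Clause 4: 1 positive lit(s) -> Horn
Clause 5: 1 positive lit(s) -> Horn
Clause 6: 0 positive lit(s) -> Horn
Clause 7: 3 positive lit(s) -> not Horn
Total Horn clauses = 4.

4


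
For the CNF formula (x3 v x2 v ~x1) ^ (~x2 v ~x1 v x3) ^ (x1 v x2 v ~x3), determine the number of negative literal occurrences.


Scan each clause for negated literals.
Clause 1: 1 negative; Clause 2: 2 negative; Clause 3: 1 negative.
Total negative literal occurrences = 4.

4


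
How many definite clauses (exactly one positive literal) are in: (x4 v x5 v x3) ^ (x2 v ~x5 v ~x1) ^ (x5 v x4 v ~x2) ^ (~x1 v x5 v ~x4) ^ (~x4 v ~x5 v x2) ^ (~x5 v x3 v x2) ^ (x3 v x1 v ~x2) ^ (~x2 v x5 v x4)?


A definite clause has exactly one positive literal.
Clause 1: 3 positive -> not definite
Clause 2: 1 positive -> definite
Clause 3: 2 positive -> not definite
Clause 4: 1 positive -> definite
Clause 5: 1 positive -> definite
Clause 6: 2 positive -> not definite
Clause 7: 2 positive -> not definite
Clause 8: 2 positive -> not definite
Definite clause count = 3.

3


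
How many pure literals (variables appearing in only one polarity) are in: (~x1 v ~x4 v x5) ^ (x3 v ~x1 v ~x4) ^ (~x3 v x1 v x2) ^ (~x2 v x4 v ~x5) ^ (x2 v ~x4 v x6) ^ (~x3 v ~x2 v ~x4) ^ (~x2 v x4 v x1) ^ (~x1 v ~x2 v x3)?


A pure literal appears in only one polarity across all clauses.
Pure literals: x6 (positive only).
Count = 1.

1


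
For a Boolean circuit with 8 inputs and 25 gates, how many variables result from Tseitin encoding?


The Tseitin transformation introduces one auxiliary variable per gate.
Total variables = inputs + gates = 8 + 25 = 33.

33


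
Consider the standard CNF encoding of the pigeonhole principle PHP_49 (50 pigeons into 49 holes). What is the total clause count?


The PHP encoding has two parts:
1) At-least-one-hole clauses: 50 (one per pigeon, each with 49 literals).
2) At-most-one-pigeon-per-hole clauses: 49 holes * C(50,2) = 49 * 1225 = 60025.
Total clauses = 50 + 60025 = 60075.

60075


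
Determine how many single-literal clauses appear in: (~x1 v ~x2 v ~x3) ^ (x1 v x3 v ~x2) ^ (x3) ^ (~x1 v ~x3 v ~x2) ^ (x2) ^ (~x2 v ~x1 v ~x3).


A unit clause contains exactly one literal.
Unit clauses found: (x3), (x2).
Count = 2.

2


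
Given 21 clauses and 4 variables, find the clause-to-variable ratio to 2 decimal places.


Clause-to-variable ratio = clauses / variables.
21 / 4 = 5.25.

5.25


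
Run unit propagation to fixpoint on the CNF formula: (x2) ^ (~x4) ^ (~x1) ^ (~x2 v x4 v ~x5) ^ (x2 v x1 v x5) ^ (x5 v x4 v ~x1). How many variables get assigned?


Unit propagation repeatedly assigns the literal in any unit clause, then simplifies.
Assignments in order: x2 = T, x4 = F, x1 = F, x5 = F.
No further unit clauses remain.
Total variables assigned = 4.

4


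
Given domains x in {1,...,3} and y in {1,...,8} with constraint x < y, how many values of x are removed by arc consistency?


For the constraint x < y, x needs a supporting value in y's domain.
x can be at most 7 (one less than y's maximum).
Valid x values from domain: 3 out of 3.
Pruned = 3 - 3 = 0.

0


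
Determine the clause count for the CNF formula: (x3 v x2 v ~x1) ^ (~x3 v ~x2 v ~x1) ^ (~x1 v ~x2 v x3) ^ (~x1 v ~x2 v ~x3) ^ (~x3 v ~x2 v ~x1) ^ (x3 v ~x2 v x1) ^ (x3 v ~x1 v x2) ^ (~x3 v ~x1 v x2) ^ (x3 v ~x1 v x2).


Each group enclosed in parentheses joined by ^ is one clause.
Counting the conjuncts: 9 clauses.

9


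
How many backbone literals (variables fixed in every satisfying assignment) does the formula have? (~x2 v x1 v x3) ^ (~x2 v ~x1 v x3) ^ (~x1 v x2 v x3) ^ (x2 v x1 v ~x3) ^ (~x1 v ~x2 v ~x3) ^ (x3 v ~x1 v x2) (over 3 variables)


Find all satisfying assignments: 3 model(s).
Check which variables have the same value in every model.
No variable is fixed across all models.
Backbone size = 0.

0


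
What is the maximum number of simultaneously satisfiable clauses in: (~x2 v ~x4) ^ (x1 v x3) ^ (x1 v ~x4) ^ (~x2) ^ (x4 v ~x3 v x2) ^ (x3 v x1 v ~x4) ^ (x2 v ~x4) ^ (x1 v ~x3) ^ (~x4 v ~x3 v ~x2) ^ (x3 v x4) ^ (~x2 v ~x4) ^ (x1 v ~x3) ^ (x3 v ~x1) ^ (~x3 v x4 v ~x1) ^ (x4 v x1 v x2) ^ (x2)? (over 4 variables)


Enumerate all 16 truth assignments.
For each, count how many of the 16 clauses are satisfied.
The formula is not fully satisfiable, so the maximum is below 16.
Maximum simultaneously satisfiable clauses = 14.

14


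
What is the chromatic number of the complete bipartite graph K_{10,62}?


K_{10,62} is bipartite by definition: the two parts are independent sets, with every edge crossing between them.
Color all vertices in one part with color 1 and all vertices in the other part with color 2.
Since the graph has at least one edge, one color does not suffice.
Chromatic number = 2.

2


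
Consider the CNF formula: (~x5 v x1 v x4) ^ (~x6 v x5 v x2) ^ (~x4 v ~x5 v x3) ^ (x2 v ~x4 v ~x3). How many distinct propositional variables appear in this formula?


Identify each distinct variable in the formula.
Variables found: x1, x2, x3, x4, x5, x6.
Total distinct variables = 6.

6


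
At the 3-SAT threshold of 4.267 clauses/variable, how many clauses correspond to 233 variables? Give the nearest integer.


The 3-SAT phase transition occurs at approximately 4.267 clauses per variable.
m = 4.267 * 233 = 994.211.
Rounded to nearest integer: 994.

994


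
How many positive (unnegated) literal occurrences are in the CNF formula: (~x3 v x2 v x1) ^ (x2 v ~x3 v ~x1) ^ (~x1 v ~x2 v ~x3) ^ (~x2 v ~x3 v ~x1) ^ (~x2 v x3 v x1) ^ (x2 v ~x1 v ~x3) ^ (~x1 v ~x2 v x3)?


Scan each clause for unnegated literals.
Clause 1: 2 positive; Clause 2: 1 positive; Clause 3: 0 positive; Clause 4: 0 positive; Clause 5: 2 positive; Clause 6: 1 positive; Clause 7: 1 positive.
Total positive literal occurrences = 7.

7


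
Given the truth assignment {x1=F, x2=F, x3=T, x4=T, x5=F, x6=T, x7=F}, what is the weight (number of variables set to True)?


The weight is the number of variables assigned True.
True variables: x3, x4, x6.
Weight = 3.

3


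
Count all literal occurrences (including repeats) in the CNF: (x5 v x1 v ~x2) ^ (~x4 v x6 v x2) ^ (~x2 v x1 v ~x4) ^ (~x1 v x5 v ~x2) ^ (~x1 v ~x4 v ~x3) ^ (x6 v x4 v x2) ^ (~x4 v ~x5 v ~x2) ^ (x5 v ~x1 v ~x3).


Clause lengths: 3, 3, 3, 3, 3, 3, 3, 3.
Sum = 3 + 3 + 3 + 3 + 3 + 3 + 3 + 3 = 24.

24


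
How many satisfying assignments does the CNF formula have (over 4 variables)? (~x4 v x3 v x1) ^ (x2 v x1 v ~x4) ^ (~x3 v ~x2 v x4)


Enumerate all 16 truth assignments over 4 variables.
Test each against every clause.
Satisfying assignments found: 11.

11


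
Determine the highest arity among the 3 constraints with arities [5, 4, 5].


The arities are: 5, 4, 5.
Scan for the maximum value.
Maximum arity = 5.

5


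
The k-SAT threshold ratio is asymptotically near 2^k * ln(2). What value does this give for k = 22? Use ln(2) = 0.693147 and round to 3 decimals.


Using the asymptotic formula: threshold ~ 2^k * ln(2).
2^22 = 4194304.
4194304 * 0.693147 = 2907269.235.

2907269.235


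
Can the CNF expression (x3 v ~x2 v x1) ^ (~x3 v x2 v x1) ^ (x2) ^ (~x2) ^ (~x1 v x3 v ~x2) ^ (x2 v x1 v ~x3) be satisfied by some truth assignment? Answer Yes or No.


Check all 8 possible truth assignments.
Number of satisfying assignments found: 0.
The formula is unsatisfiable.

No


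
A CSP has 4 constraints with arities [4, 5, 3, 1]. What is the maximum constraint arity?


The arities are: 4, 5, 3, 1.
Scan for the maximum value.
Maximum arity = 5.

5


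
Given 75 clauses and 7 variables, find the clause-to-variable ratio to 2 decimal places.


Clause-to-variable ratio = clauses / variables.
75 / 7 = 10.71.

10.71


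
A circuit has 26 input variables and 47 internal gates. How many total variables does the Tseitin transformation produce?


The Tseitin transformation introduces one auxiliary variable per gate.
Total variables = inputs + gates = 26 + 47 = 73.

73


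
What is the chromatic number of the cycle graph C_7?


An odd cycle cannot be 2-colored: alternating two colors around the cycle returns to the start with a conflict.
Since 7 is odd, three colors are required (and three suffice).
Chromatic number = 3.

3


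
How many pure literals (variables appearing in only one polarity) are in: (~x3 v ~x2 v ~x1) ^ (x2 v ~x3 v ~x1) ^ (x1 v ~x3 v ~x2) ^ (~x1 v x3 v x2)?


A pure literal appears in only one polarity across all clauses.
No pure literals found.
Count = 0.

0


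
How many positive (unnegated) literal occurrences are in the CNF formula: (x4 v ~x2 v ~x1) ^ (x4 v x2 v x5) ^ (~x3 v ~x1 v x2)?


Scan each clause for unnegated literals.
Clause 1: 1 positive; Clause 2: 3 positive; Clause 3: 1 positive.
Total positive literal occurrences = 5.

5


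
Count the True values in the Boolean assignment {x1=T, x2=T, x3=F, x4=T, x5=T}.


The weight is the number of variables assigned True.
True variables: x1, x2, x4, x5.
Weight = 4.

4


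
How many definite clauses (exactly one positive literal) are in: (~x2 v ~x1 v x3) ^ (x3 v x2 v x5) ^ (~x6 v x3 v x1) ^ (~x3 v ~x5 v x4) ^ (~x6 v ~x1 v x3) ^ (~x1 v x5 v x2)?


A definite clause has exactly one positive literal.
Clause 1: 1 positive -> definite
Clause 2: 3 positive -> not definite
Clause 3: 2 positive -> not definite
Clause 4: 1 positive -> definite
Clause 5: 1 positive -> definite
Clause 6: 2 positive -> not definite
Definite clause count = 3.

3


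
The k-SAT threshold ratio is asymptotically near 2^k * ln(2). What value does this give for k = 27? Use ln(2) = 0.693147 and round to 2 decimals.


Using the asymptotic formula: threshold ~ 2^k * ln(2).
2^27 = 134217728.
134217728 * 0.693147 = 93032615.51.

93032615.51


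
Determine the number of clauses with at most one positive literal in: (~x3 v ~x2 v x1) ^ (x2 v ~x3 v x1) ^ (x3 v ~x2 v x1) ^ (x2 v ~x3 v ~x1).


A Horn clause has at most one positive literal.
Clause 1: 1 positive lit(s) -> Horn
Clause 2: 2 positive lit(s) -> not Horn
Clause 3: 2 positive lit(s) -> not Horn
Clause 4: 1 positive lit(s) -> Horn
Total Horn clauses = 2.

2


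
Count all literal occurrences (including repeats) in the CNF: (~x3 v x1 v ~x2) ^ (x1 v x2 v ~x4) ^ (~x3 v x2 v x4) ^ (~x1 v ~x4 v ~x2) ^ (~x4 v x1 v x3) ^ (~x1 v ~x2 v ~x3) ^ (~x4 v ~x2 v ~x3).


Clause lengths: 3, 3, 3, 3, 3, 3, 3.
Sum = 3 + 3 + 3 + 3 + 3 + 3 + 3 = 21.

21


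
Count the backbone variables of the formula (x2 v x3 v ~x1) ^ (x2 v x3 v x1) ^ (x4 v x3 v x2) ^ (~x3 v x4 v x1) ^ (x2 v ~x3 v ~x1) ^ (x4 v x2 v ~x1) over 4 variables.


Find all satisfying assignments: 8 model(s).
Check which variables have the same value in every model.
No variable is fixed across all models.
Backbone size = 0.

0


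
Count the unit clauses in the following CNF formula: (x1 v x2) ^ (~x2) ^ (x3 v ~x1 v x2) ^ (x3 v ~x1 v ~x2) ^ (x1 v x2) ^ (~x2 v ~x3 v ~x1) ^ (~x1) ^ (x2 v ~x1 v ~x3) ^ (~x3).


A unit clause contains exactly one literal.
Unit clauses found: (~x2), (~x1), (~x3).
Count = 3.

3


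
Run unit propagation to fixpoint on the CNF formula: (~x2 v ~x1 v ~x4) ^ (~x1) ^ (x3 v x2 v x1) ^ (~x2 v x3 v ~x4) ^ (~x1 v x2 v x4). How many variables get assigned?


Unit propagation repeatedly assigns the literal in any unit clause, then simplifies.
Assignments in order: x1 = F.
No further unit clauses remain.
Total variables assigned = 1.

1


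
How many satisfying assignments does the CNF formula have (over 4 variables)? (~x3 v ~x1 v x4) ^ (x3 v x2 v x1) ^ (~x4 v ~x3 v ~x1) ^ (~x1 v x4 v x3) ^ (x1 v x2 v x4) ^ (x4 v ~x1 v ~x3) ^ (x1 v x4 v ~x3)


Enumerate all 16 truth assignments over 4 variables.
Test each against every clause.
Satisfying assignments found: 6.

6


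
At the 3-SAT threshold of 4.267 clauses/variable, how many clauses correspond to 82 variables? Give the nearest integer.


The 3-SAT phase transition occurs at approximately 4.267 clauses per variable.
m = 4.267 * 82 = 349.894.
Rounded to nearest integer: 350.

350


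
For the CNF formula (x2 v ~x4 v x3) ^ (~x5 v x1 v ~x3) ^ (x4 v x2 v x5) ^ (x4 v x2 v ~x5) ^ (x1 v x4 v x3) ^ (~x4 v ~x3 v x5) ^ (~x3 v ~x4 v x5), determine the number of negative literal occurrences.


Scan each clause for negated literals.
Clause 1: 1 negative; Clause 2: 2 negative; Clause 3: 0 negative; Clause 4: 1 negative; Clause 5: 0 negative; Clause 6: 2 negative; Clause 7: 2 negative.
Total negative literal occurrences = 8.

8


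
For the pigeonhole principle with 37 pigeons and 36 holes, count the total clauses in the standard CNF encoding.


The PHP encoding has two parts:
1) At-least-one-hole clauses: 37 (one per pigeon, each with 36 literals).
2) At-most-one-pigeon-per-hole clauses: 36 holes * C(37,2) = 36 * 666 = 23976.
Total clauses = 37 + 23976 = 24013.

24013


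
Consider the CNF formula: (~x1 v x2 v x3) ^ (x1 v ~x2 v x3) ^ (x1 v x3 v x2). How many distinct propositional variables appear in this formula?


Identify each distinct variable in the formula.
Variables found: x1, x2, x3.
Total distinct variables = 3.

3


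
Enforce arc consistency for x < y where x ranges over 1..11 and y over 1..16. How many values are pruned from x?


For the constraint x < y, x needs a supporting value in y's domain.
x can be at most 15 (one less than y's maximum).
Valid x values from domain: 11 out of 11.
Pruned = 11 - 11 = 0.

0


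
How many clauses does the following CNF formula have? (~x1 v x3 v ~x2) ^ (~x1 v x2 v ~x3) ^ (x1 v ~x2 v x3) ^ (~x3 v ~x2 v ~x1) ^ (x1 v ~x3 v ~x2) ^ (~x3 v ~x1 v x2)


Each group enclosed in parentheses joined by ^ is one clause.
Counting the conjuncts: 6 clauses.

6


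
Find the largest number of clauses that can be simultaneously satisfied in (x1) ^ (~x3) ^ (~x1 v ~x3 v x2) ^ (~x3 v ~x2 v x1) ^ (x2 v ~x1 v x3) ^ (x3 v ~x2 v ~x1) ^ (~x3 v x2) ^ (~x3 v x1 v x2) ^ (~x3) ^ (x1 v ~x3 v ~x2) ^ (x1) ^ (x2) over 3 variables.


Enumerate all 8 truth assignments.
For each, count how many of the 12 clauses are satisfied.
The formula is not fully satisfiable, so the maximum is below 12.
Maximum simultaneously satisfiable clauses = 11.

11


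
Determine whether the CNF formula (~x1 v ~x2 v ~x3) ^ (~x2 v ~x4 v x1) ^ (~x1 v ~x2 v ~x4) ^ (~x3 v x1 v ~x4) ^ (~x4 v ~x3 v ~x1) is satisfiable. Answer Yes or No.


Check all 16 possible truth assignments.
Number of satisfying assignments found: 9.
The formula is satisfiable.

Yes


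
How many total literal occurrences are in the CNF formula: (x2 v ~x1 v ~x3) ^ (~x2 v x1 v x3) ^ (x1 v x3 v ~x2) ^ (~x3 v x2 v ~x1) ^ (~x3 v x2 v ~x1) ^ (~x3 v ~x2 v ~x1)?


Clause lengths: 3, 3, 3, 3, 3, 3.
Sum = 3 + 3 + 3 + 3 + 3 + 3 = 18.

18


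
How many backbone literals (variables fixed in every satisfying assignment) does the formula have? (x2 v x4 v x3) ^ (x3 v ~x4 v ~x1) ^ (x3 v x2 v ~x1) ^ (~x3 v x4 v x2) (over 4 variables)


Find all satisfying assignments: 10 model(s).
Check which variables have the same value in every model.
No variable is fixed across all models.
Backbone size = 0.

0


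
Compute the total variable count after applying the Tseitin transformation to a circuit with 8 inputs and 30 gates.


The Tseitin transformation introduces one auxiliary variable per gate.
Total variables = inputs + gates = 8 + 30 = 38.

38


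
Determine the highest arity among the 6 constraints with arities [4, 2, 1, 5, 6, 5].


The arities are: 4, 2, 1, 5, 6, 5.
Scan for the maximum value.
Maximum arity = 6.

6


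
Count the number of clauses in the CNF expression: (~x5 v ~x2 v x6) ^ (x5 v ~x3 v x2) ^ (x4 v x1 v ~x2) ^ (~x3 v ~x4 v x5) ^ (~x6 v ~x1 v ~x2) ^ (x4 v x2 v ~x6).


Each group enclosed in parentheses joined by ^ is one clause.
Counting the conjuncts: 6 clauses.

6


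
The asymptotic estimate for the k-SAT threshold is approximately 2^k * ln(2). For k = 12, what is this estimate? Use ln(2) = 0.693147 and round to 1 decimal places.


Using the asymptotic formula: threshold ~ 2^k * ln(2).
2^12 = 4096.
4096 * 0.693147 = 2839.1.

2839.1


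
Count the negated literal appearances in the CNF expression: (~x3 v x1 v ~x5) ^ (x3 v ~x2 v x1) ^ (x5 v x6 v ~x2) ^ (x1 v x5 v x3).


Scan each clause for negated literals.
Clause 1: 2 negative; Clause 2: 1 negative; Clause 3: 1 negative; Clause 4: 0 negative.
Total negative literal occurrences = 4.

4


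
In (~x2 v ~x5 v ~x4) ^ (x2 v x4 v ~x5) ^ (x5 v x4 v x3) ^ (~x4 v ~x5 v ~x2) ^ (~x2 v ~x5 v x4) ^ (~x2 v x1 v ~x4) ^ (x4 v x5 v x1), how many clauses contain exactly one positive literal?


A definite clause has exactly one positive literal.
Clause 1: 0 positive -> not definite
Clause 2: 2 positive -> not definite
Clause 3: 3 positive -> not definite
Clause 4: 0 positive -> not definite
Clause 5: 1 positive -> definite
Clause 6: 1 positive -> definite
Clause 7: 3 positive -> not definite
Definite clause count = 2.

2


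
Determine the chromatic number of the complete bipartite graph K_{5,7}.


K_{5,7} is bipartite by definition: the two parts are independent sets, with every edge crossing between them.
Color all vertices in one part with color 1 and all vertices in the other part with color 2.
Since the graph has at least one edge, one color does not suffice.
Chromatic number = 2.

2


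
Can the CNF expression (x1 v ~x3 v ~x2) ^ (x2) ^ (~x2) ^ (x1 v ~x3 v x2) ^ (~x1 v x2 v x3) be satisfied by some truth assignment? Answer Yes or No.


Check all 8 possible truth assignments.
Number of satisfying assignments found: 0.
The formula is unsatisfiable.

No


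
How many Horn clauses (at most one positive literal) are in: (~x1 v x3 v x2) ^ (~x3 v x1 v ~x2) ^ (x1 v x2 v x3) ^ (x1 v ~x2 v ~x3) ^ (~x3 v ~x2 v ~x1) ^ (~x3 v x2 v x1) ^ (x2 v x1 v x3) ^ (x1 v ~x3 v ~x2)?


A Horn clause has at most one positive literal.
Clause 1: 2 positive lit(s) -> not Horn
Clause 2: 1 positive lit(s) -> Horn
Clause 3: 3 positive lit(s) -> not Horn
Clause 4: 1 positive lit(s) -> Horn
Clause 5: 0 positive lit(s) -> Horn
Clause 6: 2 positive lit(s) -> not Horn
Clause 7: 3 positive lit(s) -> not Horn
Clause 8: 1 positive lit(s) -> Horn
Total Horn clauses = 4.

4


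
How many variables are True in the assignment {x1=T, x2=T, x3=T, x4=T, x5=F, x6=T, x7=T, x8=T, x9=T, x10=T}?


The weight is the number of variables assigned True.
True variables: x1, x2, x3, x4, x6, x7, x8, x9, x10.
Weight = 9.

9


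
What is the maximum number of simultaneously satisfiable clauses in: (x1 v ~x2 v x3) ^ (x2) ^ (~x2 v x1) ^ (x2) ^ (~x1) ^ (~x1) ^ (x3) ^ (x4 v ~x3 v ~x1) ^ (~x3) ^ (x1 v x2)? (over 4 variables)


Enumerate all 16 truth assignments.
For each, count how many of the 10 clauses are satisfied.
The formula is not fully satisfiable, so the maximum is below 10.
Maximum simultaneously satisfiable clauses = 8.

8


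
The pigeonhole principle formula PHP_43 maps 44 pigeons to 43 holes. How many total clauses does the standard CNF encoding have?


The PHP encoding has two parts:
1) At-least-one-hole clauses: 44 (one per pigeon, each with 43 literals).
2) At-most-one-pigeon-per-hole clauses: 43 holes * C(44,2) = 43 * 946 = 40678.
Total clauses = 44 + 40678 = 40722.

40722


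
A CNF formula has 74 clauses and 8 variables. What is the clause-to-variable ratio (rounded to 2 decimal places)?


Clause-to-variable ratio = clauses / variables.
74 / 8 = 9.25.

9.25


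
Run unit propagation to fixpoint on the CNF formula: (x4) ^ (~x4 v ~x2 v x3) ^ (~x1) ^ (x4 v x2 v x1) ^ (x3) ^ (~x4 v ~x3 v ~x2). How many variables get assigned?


Unit propagation repeatedly assigns the literal in any unit clause, then simplifies.
Assignments in order: x4 = T, x1 = F, x3 = T, x2 = F.
No further unit clauses remain.
Total variables assigned = 4.

4


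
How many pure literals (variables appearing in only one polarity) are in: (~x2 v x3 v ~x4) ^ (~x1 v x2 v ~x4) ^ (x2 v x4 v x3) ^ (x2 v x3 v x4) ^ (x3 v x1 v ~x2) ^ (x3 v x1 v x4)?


A pure literal appears in only one polarity across all clauses.
Pure literals: x3 (positive only).
Count = 1.

1


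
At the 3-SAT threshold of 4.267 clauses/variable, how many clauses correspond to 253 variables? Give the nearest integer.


The 3-SAT phase transition occurs at approximately 4.267 clauses per variable.
m = 4.267 * 253 = 1079.551.
Rounded to nearest integer: 1080.

1080


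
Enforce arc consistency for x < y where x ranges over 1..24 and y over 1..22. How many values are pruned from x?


For the constraint x < y, x needs a supporting value in y's domain.
x can be at most 21 (one less than y's maximum).
Valid x values from domain: 21 out of 24.
Pruned = 24 - 21 = 3.

3


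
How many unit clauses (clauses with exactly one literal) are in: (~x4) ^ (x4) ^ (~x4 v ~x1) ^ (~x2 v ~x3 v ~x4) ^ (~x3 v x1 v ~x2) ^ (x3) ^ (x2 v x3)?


A unit clause contains exactly one literal.
Unit clauses found: (~x4), (x4), (x3).
Count = 3.

3


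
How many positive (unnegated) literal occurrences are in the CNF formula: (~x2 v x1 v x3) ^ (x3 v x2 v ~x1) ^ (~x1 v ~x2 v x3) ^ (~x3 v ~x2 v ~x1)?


Scan each clause for unnegated literals.
Clause 1: 2 positive; Clause 2: 2 positive; Clause 3: 1 positive; Clause 4: 0 positive.
Total positive literal occurrences = 5.

5


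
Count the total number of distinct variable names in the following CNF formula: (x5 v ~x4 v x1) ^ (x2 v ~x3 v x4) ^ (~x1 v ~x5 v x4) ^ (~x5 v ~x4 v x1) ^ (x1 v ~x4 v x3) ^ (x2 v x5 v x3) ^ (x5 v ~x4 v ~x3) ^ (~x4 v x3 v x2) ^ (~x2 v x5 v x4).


Identify each distinct variable in the formula.
Variables found: x1, x2, x3, x4, x5.
Total distinct variables = 5.

5


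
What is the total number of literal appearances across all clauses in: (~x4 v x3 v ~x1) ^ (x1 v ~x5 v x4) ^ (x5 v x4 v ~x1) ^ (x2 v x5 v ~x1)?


Clause lengths: 3, 3, 3, 3.
Sum = 3 + 3 + 3 + 3 = 12.

12


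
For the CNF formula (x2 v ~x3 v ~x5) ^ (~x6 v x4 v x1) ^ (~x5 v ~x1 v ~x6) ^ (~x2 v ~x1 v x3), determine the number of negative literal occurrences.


Scan each clause for negated literals.
Clause 1: 2 negative; Clause 2: 1 negative; Clause 3: 3 negative; Clause 4: 2 negative.
Total negative literal occurrences = 8.

8


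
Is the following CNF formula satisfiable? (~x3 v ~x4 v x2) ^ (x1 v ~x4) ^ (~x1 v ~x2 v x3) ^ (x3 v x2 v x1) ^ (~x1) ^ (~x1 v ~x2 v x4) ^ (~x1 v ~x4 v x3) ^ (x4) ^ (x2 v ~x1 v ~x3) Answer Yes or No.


Check all 16 possible truth assignments.
Number of satisfying assignments found: 0.
The formula is unsatisfiable.

No


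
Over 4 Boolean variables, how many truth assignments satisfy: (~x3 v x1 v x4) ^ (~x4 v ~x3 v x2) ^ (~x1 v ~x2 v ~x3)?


Enumerate all 16 truth assignments over 4 variables.
Test each against every clause.
Satisfying assignments found: 10.

10


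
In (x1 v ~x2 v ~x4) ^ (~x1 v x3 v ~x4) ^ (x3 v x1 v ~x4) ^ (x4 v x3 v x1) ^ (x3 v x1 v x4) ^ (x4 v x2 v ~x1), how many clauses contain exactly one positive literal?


A definite clause has exactly one positive literal.
Clause 1: 1 positive -> definite
Clause 2: 1 positive -> definite
Clause 3: 2 positive -> not definite
Clause 4: 3 positive -> not definite
Clause 5: 3 positive -> not definite
Clause 6: 2 positive -> not definite
Definite clause count = 2.

2


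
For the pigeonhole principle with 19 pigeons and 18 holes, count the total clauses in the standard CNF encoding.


The PHP encoding has two parts:
1) At-least-one-hole clauses: 19 (one per pigeon, each with 18 literals).
2) At-most-one-pigeon-per-hole clauses: 18 holes * C(19,2) = 18 * 171 = 3078.
Total clauses = 19 + 3078 = 3097.

3097


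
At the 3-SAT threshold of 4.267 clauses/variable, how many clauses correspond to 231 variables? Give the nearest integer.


The 3-SAT phase transition occurs at approximately 4.267 clauses per variable.
m = 4.267 * 231 = 985.677.
Rounded to nearest integer: 986.

986


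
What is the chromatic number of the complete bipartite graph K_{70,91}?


K_{70,91} is bipartite by definition: the two parts are independent sets, with every edge crossing between them.
Color all vertices in one part with color 1 and all vertices in the other part with color 2.
Since the graph has at least one edge, one color does not suffice.
Chromatic number = 2.

2


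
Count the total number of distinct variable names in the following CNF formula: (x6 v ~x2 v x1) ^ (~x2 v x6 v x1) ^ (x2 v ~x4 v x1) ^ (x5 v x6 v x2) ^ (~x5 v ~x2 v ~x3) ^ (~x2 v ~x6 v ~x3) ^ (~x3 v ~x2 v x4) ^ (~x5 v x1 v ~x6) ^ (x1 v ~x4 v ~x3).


Identify each distinct variable in the formula.
Variables found: x1, x2, x3, x4, x5, x6.
Total distinct variables = 6.

6


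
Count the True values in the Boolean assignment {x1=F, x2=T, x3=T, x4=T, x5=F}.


The weight is the number of variables assigned True.
True variables: x2, x3, x4.
Weight = 3.

3


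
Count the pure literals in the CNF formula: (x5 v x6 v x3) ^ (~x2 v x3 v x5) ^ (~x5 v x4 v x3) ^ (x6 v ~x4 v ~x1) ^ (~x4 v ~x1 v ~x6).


A pure literal appears in only one polarity across all clauses.
Pure literals: x1 (negative only), x2 (negative only), x3 (positive only).
Count = 3.

3


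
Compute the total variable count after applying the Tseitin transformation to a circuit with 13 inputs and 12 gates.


The Tseitin transformation introduces one auxiliary variable per gate.
Total variables = inputs + gates = 13 + 12 = 25.

25


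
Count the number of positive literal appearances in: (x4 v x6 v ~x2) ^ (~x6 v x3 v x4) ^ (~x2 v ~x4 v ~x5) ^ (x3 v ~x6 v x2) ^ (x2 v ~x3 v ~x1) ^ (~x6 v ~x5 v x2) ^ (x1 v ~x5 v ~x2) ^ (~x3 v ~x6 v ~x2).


Scan each clause for unnegated literals.
Clause 1: 2 positive; Clause 2: 2 positive; Clause 3: 0 positive; Clause 4: 2 positive; Clause 5: 1 positive; Clause 6: 1 positive; Clause 7: 1 positive; Clause 8: 0 positive.
Total positive literal occurrences = 9.

9


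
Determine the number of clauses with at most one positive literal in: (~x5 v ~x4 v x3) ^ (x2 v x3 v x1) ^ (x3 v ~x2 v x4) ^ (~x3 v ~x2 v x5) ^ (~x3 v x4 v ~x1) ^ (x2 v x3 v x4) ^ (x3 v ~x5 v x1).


A Horn clause has at most one positive literal.
Clause 1: 1 positive lit(s) -> Horn
Clause 2: 3 positive lit(s) -> not Horn
Clause 3: 2 positive lit(s) -> not Horn
Clause 4: 1 positive lit(s) -> Horn
Clause 5: 1 positive lit(s) -> Horn
Clause 6: 3 positive lit(s) -> not Horn
Clause 7: 2 positive lit(s) -> not Horn
Total Horn clauses = 3.

3


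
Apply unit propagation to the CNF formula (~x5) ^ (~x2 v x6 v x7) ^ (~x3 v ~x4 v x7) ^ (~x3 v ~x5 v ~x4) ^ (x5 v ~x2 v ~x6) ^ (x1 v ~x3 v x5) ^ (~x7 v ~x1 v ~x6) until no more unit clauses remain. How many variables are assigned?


Unit propagation repeatedly assigns the literal in any unit clause, then simplifies.
Assignments in order: x5 = F.
No further unit clauses remain.
Total variables assigned = 1.

1


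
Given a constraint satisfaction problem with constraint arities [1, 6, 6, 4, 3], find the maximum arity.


The arities are: 1, 6, 6, 4, 3.
Scan for the maximum value.
Maximum arity = 6.

6


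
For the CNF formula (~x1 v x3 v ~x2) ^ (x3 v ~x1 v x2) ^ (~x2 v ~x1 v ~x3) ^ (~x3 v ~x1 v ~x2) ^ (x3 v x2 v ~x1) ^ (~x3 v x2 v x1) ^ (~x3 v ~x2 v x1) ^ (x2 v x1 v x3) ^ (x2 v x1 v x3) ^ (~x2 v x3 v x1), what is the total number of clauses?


Each group enclosed in parentheses joined by ^ is one clause.
Counting the conjuncts: 10 clauses.

10


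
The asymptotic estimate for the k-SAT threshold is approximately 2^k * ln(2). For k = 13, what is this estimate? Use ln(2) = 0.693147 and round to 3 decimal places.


Using the asymptotic formula: threshold ~ 2^k * ln(2).
2^13 = 8192.
8192 * 0.693147 = 5678.26.

5678.26


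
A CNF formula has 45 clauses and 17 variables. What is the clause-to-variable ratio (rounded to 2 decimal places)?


Clause-to-variable ratio = clauses / variables.
45 / 17 = 2.65.

2.65


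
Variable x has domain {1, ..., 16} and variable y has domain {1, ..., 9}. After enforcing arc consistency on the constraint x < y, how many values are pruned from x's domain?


For the constraint x < y, x needs a supporting value in y's domain.
x can be at most 8 (one less than y's maximum).
Valid x values from domain: 8 out of 16.
Pruned = 16 - 8 = 8.

8


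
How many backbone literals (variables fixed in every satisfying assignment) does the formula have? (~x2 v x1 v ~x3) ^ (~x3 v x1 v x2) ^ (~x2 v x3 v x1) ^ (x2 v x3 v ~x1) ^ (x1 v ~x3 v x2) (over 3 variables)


Find all satisfying assignments: 4 model(s).
Check which variables have the same value in every model.
No variable is fixed across all models.
Backbone size = 0.

0


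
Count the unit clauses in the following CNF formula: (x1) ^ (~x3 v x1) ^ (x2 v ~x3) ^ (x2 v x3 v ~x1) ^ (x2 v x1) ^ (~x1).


A unit clause contains exactly one literal.
Unit clauses found: (x1), (~x1).
Count = 2.

2


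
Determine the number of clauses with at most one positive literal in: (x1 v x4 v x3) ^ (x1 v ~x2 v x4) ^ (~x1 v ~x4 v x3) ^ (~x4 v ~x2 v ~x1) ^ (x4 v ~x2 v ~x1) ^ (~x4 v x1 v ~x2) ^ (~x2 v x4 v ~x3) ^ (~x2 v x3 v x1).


A Horn clause has at most one positive literal.
Clause 1: 3 positive lit(s) -> not Horn
Clause 2: 2 positive lit(s) -> not Horn
Clause 3: 1 positive lit(s) -> Horn
Clause 4: 0 positive lit(s) -> Horn
Clause 5: 1 positive lit(s) -> Horn
Clause 6: 1 positive lit(s) -> Horn
Clause 7: 1 positive lit(s) -> Horn
Clause 8: 2 positive lit(s) -> not Horn
Total Horn clauses = 5.

5


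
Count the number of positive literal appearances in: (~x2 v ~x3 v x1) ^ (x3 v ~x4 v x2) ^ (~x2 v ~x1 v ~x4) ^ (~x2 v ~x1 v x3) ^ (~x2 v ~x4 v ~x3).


Scan each clause for unnegated literals.
Clause 1: 1 positive; Clause 2: 2 positive; Clause 3: 0 positive; Clause 4: 1 positive; Clause 5: 0 positive.
Total positive literal occurrences = 4.

4


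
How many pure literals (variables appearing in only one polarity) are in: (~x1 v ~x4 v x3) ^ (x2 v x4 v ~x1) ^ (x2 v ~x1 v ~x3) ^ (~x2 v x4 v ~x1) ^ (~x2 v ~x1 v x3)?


A pure literal appears in only one polarity across all clauses.
Pure literals: x1 (negative only).
Count = 1.

1


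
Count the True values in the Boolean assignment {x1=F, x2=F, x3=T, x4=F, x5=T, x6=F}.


The weight is the number of variables assigned True.
True variables: x3, x5.
Weight = 2.

2


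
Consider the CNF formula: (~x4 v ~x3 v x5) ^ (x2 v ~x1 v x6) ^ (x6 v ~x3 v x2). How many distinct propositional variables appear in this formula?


Identify each distinct variable in the formula.
Variables found: x1, x2, x3, x4, x5, x6.
Total distinct variables = 6.

6


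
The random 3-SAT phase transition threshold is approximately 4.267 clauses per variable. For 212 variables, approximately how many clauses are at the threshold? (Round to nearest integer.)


The 3-SAT phase transition occurs at approximately 4.267 clauses per variable.
m = 4.267 * 212 = 904.604.
Rounded to nearest integer: 905.

905


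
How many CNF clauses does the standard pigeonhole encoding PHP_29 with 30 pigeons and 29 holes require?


The PHP encoding has two parts:
1) At-least-one-hole clauses: 30 (one per pigeon, each with 29 literals).
2) At-most-one-pigeon-per-hole clauses: 29 holes * C(30,2) = 29 * 435 = 12615.
Total clauses = 30 + 12615 = 12645.

12645


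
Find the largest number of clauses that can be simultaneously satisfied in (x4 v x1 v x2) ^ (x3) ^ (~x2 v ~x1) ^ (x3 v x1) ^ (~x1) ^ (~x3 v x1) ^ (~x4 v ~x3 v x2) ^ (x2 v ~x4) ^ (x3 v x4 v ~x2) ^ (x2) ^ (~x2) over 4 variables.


Enumerate all 16 truth assignments.
For each, count how many of the 11 clauses are satisfied.
The formula is not fully satisfiable, so the maximum is below 11.
Maximum simultaneously satisfiable clauses = 9.

9


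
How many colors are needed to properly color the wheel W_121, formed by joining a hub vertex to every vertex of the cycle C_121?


W_121 consists of the cycle C_121 together with a hub vertex adjacent to every cycle vertex.
The cycle C_121 needs 3 colors (odd cycle -> 3).
The hub is adjacent to every cycle vertex, so it must receive a new color distinct from all of them.
Chromatic number = 3 + 1 = 4.

4


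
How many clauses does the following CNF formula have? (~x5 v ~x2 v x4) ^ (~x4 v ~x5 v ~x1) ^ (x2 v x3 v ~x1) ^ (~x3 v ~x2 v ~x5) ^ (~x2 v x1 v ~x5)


Each group enclosed in parentheses joined by ^ is one clause.
Counting the conjuncts: 5 clauses.

5


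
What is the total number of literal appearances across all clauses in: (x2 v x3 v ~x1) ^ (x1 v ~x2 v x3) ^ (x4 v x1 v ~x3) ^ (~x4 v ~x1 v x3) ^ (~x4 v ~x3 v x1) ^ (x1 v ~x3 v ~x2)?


Clause lengths: 3, 3, 3, 3, 3, 3.
Sum = 3 + 3 + 3 + 3 + 3 + 3 = 18.

18


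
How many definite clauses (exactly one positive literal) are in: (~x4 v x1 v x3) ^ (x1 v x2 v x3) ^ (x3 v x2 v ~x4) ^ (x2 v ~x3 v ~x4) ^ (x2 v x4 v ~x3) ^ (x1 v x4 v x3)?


A definite clause has exactly one positive literal.
Clause 1: 2 positive -> not definite
Clause 2: 3 positive -> not definite
Clause 3: 2 positive -> not definite
Clause 4: 1 positive -> definite
Clause 5: 2 positive -> not definite
Clause 6: 3 positive -> not definite
Definite clause count = 1.

1


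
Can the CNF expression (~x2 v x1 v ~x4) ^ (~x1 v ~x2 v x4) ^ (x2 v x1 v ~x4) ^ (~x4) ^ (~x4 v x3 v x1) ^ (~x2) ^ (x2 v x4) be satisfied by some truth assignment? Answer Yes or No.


Check all 16 possible truth assignments.
Number of satisfying assignments found: 0.
The formula is unsatisfiable.

No


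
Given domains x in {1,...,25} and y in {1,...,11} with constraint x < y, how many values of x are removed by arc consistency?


For the constraint x < y, x needs a supporting value in y's domain.
x can be at most 10 (one less than y's maximum).
Valid x values from domain: 10 out of 25.
Pruned = 25 - 10 = 15.

15


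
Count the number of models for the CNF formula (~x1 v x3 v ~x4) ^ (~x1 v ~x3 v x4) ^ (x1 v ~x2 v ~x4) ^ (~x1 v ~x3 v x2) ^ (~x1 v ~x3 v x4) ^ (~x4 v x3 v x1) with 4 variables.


Enumerate all 16 truth assignments over 4 variables.
Test each against every clause.
Satisfying assignments found: 8.

8


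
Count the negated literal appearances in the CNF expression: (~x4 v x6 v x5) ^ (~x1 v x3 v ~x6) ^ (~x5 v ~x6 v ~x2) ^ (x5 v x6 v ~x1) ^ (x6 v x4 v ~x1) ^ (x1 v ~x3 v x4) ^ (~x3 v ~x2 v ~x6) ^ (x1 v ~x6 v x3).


Scan each clause for negated literals.
Clause 1: 1 negative; Clause 2: 2 negative; Clause 3: 3 negative; Clause 4: 1 negative; Clause 5: 1 negative; Clause 6: 1 negative; Clause 7: 3 negative; Clause 8: 1 negative.
Total negative literal occurrences = 13.

13


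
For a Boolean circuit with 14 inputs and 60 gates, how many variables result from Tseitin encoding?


The Tseitin transformation introduces one auxiliary variable per gate.
Total variables = inputs + gates = 14 + 60 = 74.

74


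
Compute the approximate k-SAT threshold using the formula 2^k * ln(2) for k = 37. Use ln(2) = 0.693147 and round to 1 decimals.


Using the asymptotic formula: threshold ~ 2^k * ln(2).
2^37 = 137438953472.
137438953472 * 0.693147 = 95265398282.3.

95265398282.3


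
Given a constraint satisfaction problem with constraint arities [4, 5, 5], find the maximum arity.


The arities are: 4, 5, 5.
Scan for the maximum value.
Maximum arity = 5.

5


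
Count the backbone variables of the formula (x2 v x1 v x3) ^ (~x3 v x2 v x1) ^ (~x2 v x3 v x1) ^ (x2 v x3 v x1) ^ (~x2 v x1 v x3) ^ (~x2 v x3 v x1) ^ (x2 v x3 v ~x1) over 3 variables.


Find all satisfying assignments: 4 model(s).
Check which variables have the same value in every model.
No variable is fixed across all models.
Backbone size = 0.

0


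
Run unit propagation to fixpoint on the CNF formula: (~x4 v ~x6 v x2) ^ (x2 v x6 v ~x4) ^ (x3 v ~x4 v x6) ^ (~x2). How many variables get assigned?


Unit propagation repeatedly assigns the literal in any unit clause, then simplifies.
Assignments in order: x2 = F.
No further unit clauses remain.
Total variables assigned = 1.

1


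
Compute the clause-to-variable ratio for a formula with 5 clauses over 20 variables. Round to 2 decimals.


Clause-to-variable ratio = clauses / variables.
5 / 20 = 0.25.

0.25
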